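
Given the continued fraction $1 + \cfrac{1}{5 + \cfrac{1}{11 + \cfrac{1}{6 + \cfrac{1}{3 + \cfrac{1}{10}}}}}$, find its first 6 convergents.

1/1, 6/5, 67/56, 408/341, 1291/1079, 13318/11131

Using the convergent recurrence p_i = a_i*p_{i-1} + p_{i-2}, q_i = a_i*q_{i-1} + q_{i-2} with p_{-2}=0, p_{-1}=1, q_{-2}=1, q_{-1}=0:
  i=0: a_0=1, p_0 = 1*1 + 0 = 1, q_0 = 1*0 + 1 = 1.
  i=1: a_1=5, p_1 = 5*1 + 1 = 6, q_1 = 5*1 + 0 = 5.
  i=2: a_2=11, p_2 = 11*6 + 1 = 67, q_2 = 11*5 + 1 = 56.
  i=3: a_3=6, p_3 = 6*67 + 6 = 408, q_3 = 6*56 + 5 = 341.
  i=4: a_4=3, p_4 = 3*408 + 67 = 1291, q_4 = 3*341 + 56 = 1079.
  i=5: a_5=10, p_5 = 10*1291 + 408 = 13318, q_5 = 10*1079 + 341 = 11131.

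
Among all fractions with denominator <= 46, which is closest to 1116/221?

Expand x = 1116/221 as a continued fraction with the Euclidean algorithm:
  1116 = 5*221 + 11, so a_0 = 5.
  221 = 20*11 + 1, so a_1 = 20.
  11 = 11*1 + 0, so a_2 = 11.
so x = [5; 20, 11].
Convergents (p_i = a_i*p_{i-1} + p_{i-2}, q_i = a_i*q_{i-1} + q_{i-2} with p_{-2}=0, p_{-1}=1, q_{-2}=1, q_{-1}=0), until the denominator exceeds 46:
  i=0: a_0=5, p_0 = 5*1 + 0 = 5, q_0 = 5*0 + 1 = 1.
  i=1: a_1=20, p_1 = 20*5 + 1 = 101, q_1 = 20*1 + 0 = 20.
  i=2: a_2=11, p_2 = 11*101 + 5 = 1116, q_2 = 11*20 + 1 = 221.
q_2 = 221 > 46, so the last convergent with denominator <= 46 is p_1/q_1 = 101/20.
The closest fraction with denominator <= 46 is either p_1/q_1 or the intermediate fraction (k*p_1 + p_0)/(k*q_1 + q_0) with the largest k >= 1 whose denominator stays <= 46; these approach x as k grows, and every other convergent or intermediate fraction in range is farther away.
Largest k: floor((46 - q_0)/q_1) = floor((46 - 1)/20) = 2.
That gives (2*101 + 5)/(2*20 + 1) = 207/41.
Compare the errors: |x - 101/20| = |1116*20 - 101*221|/(221*20) = 1/4420, and |x - 207/41| = |1116*41 - 207*221|/(221*41) = 9/9061.
Cross-multiplying, 1*9061 = 9061 < 39780 = 9*4420, so 1/4420 is smaller: the convergent 101/20 is closer to x than 207/41.

101/20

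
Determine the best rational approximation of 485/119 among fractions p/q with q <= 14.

Expand x = 485/119 as a continued fraction with the Euclidean algorithm:
  485 = 4*119 + 9, so a_0 = 4.
  119 = 13*9 + 2, so a_1 = 13.
  9 = 4*2 + 1, so a_2 = 4.
  2 = 2*1 + 0, so a_3 = 2.
so x = [4; 13, 4, 2].
Convergents (p_i = a_i*p_{i-1} + p_{i-2}, q_i = a_i*q_{i-1} + q_{i-2} with p_{-2}=0, p_{-1}=1, q_{-2}=1, q_{-1}=0), until the denominator exceeds 14:
  i=0: a_0=4, p_0 = 4*1 + 0 = 4, q_0 = 4*0 + 1 = 1.
  i=1: a_1=13, p_1 = 13*4 + 1 = 53, q_1 = 13*1 + 0 = 13.
  i=2: a_2=4, p_2 = 4*53 + 4 = 216, q_2 = 4*13 + 1 = 53.
q_2 = 53 > 14, so the last convergent with denominator <= 14 is p_1/q_1 = 53/13.
The closest fraction with denominator <= 14 is either p_1/q_1 or the intermediate fraction (k*p_1 + p_0)/(k*q_1 + q_0) with the largest k >= 1 whose denominator stays <= 14; these approach x as k grows, and every other convergent or intermediate fraction in range is farther away.
Largest k: floor((14 - q_0)/q_1) = floor((14 - 1)/13) = 1.
That gives (1*53 + 4)/(1*13 + 1) = 57/14.
Compare the errors: |x - 53/13| = |485*13 - 53*119|/(119*13) = 2/1547, and |x - 57/14| = |485*14 - 57*119|/(119*14) = 7/1666.
Cross-multiplying, 2*1666 = 3332 < 10829 = 7*1547, so 2/1547 is smaller: the convergent 53/13 is closer to x than 57/14.

53/13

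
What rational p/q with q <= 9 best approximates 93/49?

Expand x = 93/49 as a continued fraction with the Euclidean algorithm:
  93 = 1*49 + 44, so a_0 = 1.
  49 = 1*44 + 5, so a_1 = 1.
  44 = 8*5 + 4, so a_2 = 8.
  5 = 1*4 + 1, so a_3 = 1.
  4 = 4*1 + 0, so a_4 = 4.
so x = [1; 1, 8, 1, 4].
Convergents (p_i = a_i*p_{i-1} + p_{i-2}, q_i = a_i*q_{i-1} + q_{i-2} with p_{-2}=0, p_{-1}=1, q_{-2}=1, q_{-1}=0), until the denominator exceeds 9:
  i=0: a_0=1, p_0 = 1*1 + 0 = 1, q_0 = 1*0 + 1 = 1.
  i=1: a_1=1, p_1 = 1*1 + 1 = 2, q_1 = 1*1 + 0 = 1.
  i=2: a_2=8, p_2 = 8*2 + 1 = 17, q_2 = 8*1 + 1 = 9.
  i=3: a_3=1, p_3 = 1*17 + 2 = 19, q_3 = 1*9 + 1 = 10.
q_3 = 10 > 9, so the last convergent with denominator <= 9 is p_2/q_2 = 17/9.
The closest fraction with denominator <= 9 is either p_2/q_2 or the intermediate fraction (k*p_2 + p_1)/(k*q_2 + q_1) with the largest k >= 1 whose denominator stays <= 9; these approach x as k grows, and every other convergent or intermediate fraction in range is farther away.
Largest k: floor((9 - q_1)/q_2) = floor((9 - 1)/9) = 0.
Since k = 0, no intermediate fraction beyond p_2/q_2 has denominator <= 9, so the convergent 17/9 is the closest (its error is |93*9 - 17*49|/(49*9) = 4/441).

17/9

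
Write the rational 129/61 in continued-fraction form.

Run the Euclidean algorithm on 129 and 61; the successive quotients are the partial quotients a_0, a_1, ... (each step inverts the fractional part left over by the previous one):
  129 = 2*61 + 7, so a_0 = 2.
  61 = 8*7 + 5, so a_1 = 8.
  7 = 1*5 + 2, so a_2 = 1.
  5 = 2*2 + 1, so a_3 = 2.
  2 = 2*1 + 0, so a_4 = 2.
The remainder reaches 0 after 5 divisions, so the expansion has 5 partial quotients, read off in order.

[2; 8, 1, 2, 2]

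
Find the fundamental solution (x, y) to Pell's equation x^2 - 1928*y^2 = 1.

(x, y) = (483, 11)

First expand sqrt(1928) as a continued fraction. With x_i = (sqrt(1928) + m_i)/d_i and (m_0, d_0) = (0, 1): a_0 = floor(sqrt(1928)) = 43, since 43^2 = 1849 <= 1928 < 1936 = 44^2.
Iterate m_{i+1} = d_i*a_i - m_i, d_{i+1} = (1928 - m_{i+1}^2)/d_i, a_{i+1} = floor((a_0 + m_{i+1})/d_{i+1}):
  m_1 = 1*43 - 0 = 43, d_1 = (1928 - 43^2)/1 = 79/1 = 79, a_1 = floor((43 + 43)/79) = 1.
  m_2 = 79*1 - 43 = 36, d_2 = (1928 - 36^2)/79 = 632/79 = 8, a_2 = floor((43 + 36)/8) = 9.
  m_3 = 8*9 - 36 = 36, d_3 = (1928 - 36^2)/8 = 632/8 = 79, a_3 = floor((43 + 36)/79) = 1.
  m_4 = 79*1 - 36 = 43, d_4 = (1928 - 43^2)/79 = 79/79 = 1, a_4 = floor((43 + 43)/1) = 86.
  m_5 = 1*86 - 43 = 43, d_5 = (1928 - 43^2)/1 = 79/1 = 79: (m_5, d_5) = (m_1, d_1) = (43, 79), so from here the quotients repeat a_1, ..., a_4; the period length is 4.
So sqrt(1928) = [43; (1, 9, 1, 86)] with period length k = 4.
k is even, so the fundamental solution of x^2 - 1928y^2 = 1 is (p_{k-1}, q_{k-1}) = (p_3, q_3); compute convergents through index 3.
Convergents (p_i = a_i*p_{i-1} + p_{i-2}, q_i = a_i*q_{i-1} + q_{i-2} with p_{-2}=0, p_{-1}=1, q_{-2}=1, q_{-1}=0):
  i=0: a_0=43, p_0 = 43*1 + 0 = 43, q_0 = 43*0 + 1 = 1.
  i=1: a_1=1, p_1 = 1*43 + 1 = 44, q_1 = 1*1 + 0 = 1.
  i=2: a_2=9, p_2 = 9*44 + 43 = 439, q_2 = 9*1 + 1 = 10.
  i=3: a_3=1, p_3 = 1*439 + 44 = 483, q_3 = 1*10 + 1 = 11.
Check: 483^2 - 1928*11^2 = 233289 - 233288 = 1, so (x, y) = (483, 11) solves the equation, and by the theorem it is the least positive solution.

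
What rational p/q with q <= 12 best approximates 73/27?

Expand x = 73/27 as a continued fraction with the Euclidean algorithm:
  73 = 2*27 + 19, so a_0 = 2.
  27 = 1*19 + 8, so a_1 = 1.
  19 = 2*8 + 3, so a_2 = 2.
  8 = 2*3 + 2, so a_3 = 2.
  3 = 1*2 + 1, so a_4 = 1.
  2 = 2*1 + 0, so a_5 = 2.
so x = [2; 1, 2, 2, 1, 2].
Convergents (p_i = a_i*p_{i-1} + p_{i-2}, q_i = a_i*q_{i-1} + q_{i-2} with p_{-2}=0, p_{-1}=1, q_{-2}=1, q_{-1}=0), until the denominator exceeds 12:
  i=0: a_0=2, p_0 = 2*1 + 0 = 2, q_0 = 2*0 + 1 = 1.
  i=1: a_1=1, p_1 = 1*2 + 1 = 3, q_1 = 1*1 + 0 = 1.
  i=2: a_2=2, p_2 = 2*3 + 2 = 8, q_2 = 2*1 + 1 = 3.
  i=3: a_3=2, p_3 = 2*8 + 3 = 19, q_3 = 2*3 + 1 = 7.
  i=4: a_4=1, p_4 = 1*19 + 8 = 27, q_4 = 1*7 + 3 = 10.
  i=5: a_5=2, p_5 = 2*27 + 19 = 73, q_5 = 2*10 + 7 = 27.
q_5 = 27 > 12, so the last convergent with denominator <= 12 is p_4/q_4 = 27/10.
The closest fraction with denominator <= 12 is either p_4/q_4 or the intermediate fraction (k*p_4 + p_3)/(k*q_4 + q_3) with the largest k >= 1 whose denominator stays <= 12; these approach x as k grows, and every other convergent or intermediate fraction in range is farther away.
Largest k: floor((12 - q_3)/q_4) = floor((12 - 7)/10) = 0.
Since k = 0, no intermediate fraction beyond p_4/q_4 has denominator <= 12, so the convergent 27/10 is the closest (its error is |73*10 - 27*27|/(27*10) = 1/270).

27/10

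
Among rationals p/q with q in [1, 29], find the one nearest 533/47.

329/29

Expand x = 533/47 as a continued fraction with the Euclidean algorithm:
  533 = 11*47 + 16, so a_0 = 11.
  47 = 2*16 + 15, so a_1 = 2.
  16 = 1*15 + 1, so a_2 = 1.
  15 = 15*1 + 0, so a_3 = 15.
so x = [11; 2, 1, 15].
Convergents (p_i = a_i*p_{i-1} + p_{i-2}, q_i = a_i*q_{i-1} + q_{i-2} with p_{-2}=0, p_{-1}=1, q_{-2}=1, q_{-1}=0), until the denominator exceeds 29:
  i=0: a_0=11, p_0 = 11*1 + 0 = 11, q_0 = 11*0 + 1 = 1.
  i=1: a_1=2, p_1 = 2*11 + 1 = 23, q_1 = 2*1 + 0 = 2.
  i=2: a_2=1, p_2 = 1*23 + 11 = 34, q_2 = 1*2 + 1 = 3.
  i=3: a_3=15, p_3 = 15*34 + 23 = 533, q_3 = 15*3 + 2 = 47.
q_3 = 47 > 29, so the last convergent with denominator <= 29 is p_2/q_2 = 34/3.
The closest fraction with denominator <= 29 is either p_2/q_2 or the intermediate fraction (k*p_2 + p_1)/(k*q_2 + q_1) with the largest k >= 1 whose denominator stays <= 29; these approach x as k grows, and every other convergent or intermediate fraction in range is farther away.
Largest k: floor((29 - q_1)/q_2) = floor((29 - 2)/3) = 9.
That gives (9*34 + 23)/(9*3 + 2) = 329/29.
Compare the errors: |x - 34/3| = |533*3 - 34*47|/(47*3) = 1/141, and |x - 329/29| = |533*29 - 329*47|/(47*29) = 6/1363.
Cross-multiplying, 6*141 = 846 < 1363 = 1*1363, so 6/1363 is smaller: the intermediate fraction 329/29 is closer to x than 34/3.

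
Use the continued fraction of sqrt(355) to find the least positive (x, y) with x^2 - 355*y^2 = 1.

First expand sqrt(355) as a continued fraction. With x_i = (sqrt(355) + m_i)/d_i and (m_0, d_0) = (0, 1): a_0 = floor(sqrt(355)) = 18, since 18^2 = 324 <= 355 < 361 = 19^2.
Iterate m_{i+1} = d_i*a_i - m_i, d_{i+1} = (355 - m_{i+1}^2)/d_i, a_{i+1} = floor((a_0 + m_{i+1})/d_{i+1}):
  m_1 = 1*18 - 0 = 18, d_1 = (355 - 18^2)/1 = 31/1 = 31, a_1 = floor((18 + 18)/31) = 1.
  m_2 = 31*1 - 18 = 13, d_2 = (355 - 13^2)/31 = 186/31 = 6, a_2 = floor((18 + 13)/6) = 5.
  m_3 = 6*5 - 13 = 17, d_3 = (355 - 17^2)/6 = 66/6 = 11, a_3 = floor((18 + 17)/11) = 3.
  m_4 = 11*3 - 17 = 16, d_4 = (355 - 16^2)/11 = 99/11 = 9, a_4 = floor((18 + 16)/9) = 3.
  m_5 = 9*3 - 16 = 11, d_5 = (355 - 11^2)/9 = 234/9 = 26, a_5 = floor((18 + 11)/26) = 1.
  m_6 = 26*1 - 11 = 15, d_6 = (355 - 15^2)/26 = 130/26 = 5, a_6 = floor((18 + 15)/5) = 6.
  m_7 = 5*6 - 15 = 15, d_7 = (355 - 15^2)/5 = 130/5 = 26, a_7 = floor((18 + 15)/26) = 1.
  m_8 = 26*1 - 15 = 11, d_8 = (355 - 11^2)/26 = 234/26 = 9, a_8 = floor((18 + 11)/9) = 3.
  m_9 = 9*3 - 11 = 16, d_9 = (355 - 16^2)/9 = 99/9 = 11, a_9 = floor((18 + 16)/11) = 3.
  m_10 = 11*3 - 16 = 17, d_10 = (355 - 17^2)/11 = 66/11 = 6, a_10 = floor((18 + 17)/6) = 5.
  m_11 = 6*5 - 17 = 13, d_11 = (355 - 13^2)/6 = 186/6 = 31, a_11 = floor((18 + 13)/31) = 1.
  m_12 = 31*1 - 13 = 18, d_12 = (355 - 18^2)/31 = 31/31 = 1, a_12 = floor((18 + 18)/1) = 36.
  m_13 = 1*36 - 18 = 18, d_13 = (355 - 18^2)/1 = 31/1 = 31: (m_13, d_13) = (m_1, d_1) = (18, 31), so from here the quotients repeat a_1, ..., a_12; the period length is 12.
So sqrt(355) = [18; (1, 5, 3, 3, 1, 6, 1, 3, 3, 5, 1, 36)] with period length k = 12.
k is even, so the fundamental solution of x^2 - 355y^2 = 1 is (p_{k-1}, q_{k-1}) = (p_11, q_11); compute convergents through index 11.
Convergents (p_i = a_i*p_{i-1} + p_{i-2}, q_i = a_i*q_{i-1} + q_{i-2} with p_{-2}=0, p_{-1}=1, q_{-2}=1, q_{-1}=0):
  i=0: a_0=18, p_0 = 18*1 + 0 = 18, q_0 = 18*0 + 1 = 1.
  i=1: a_1=1, p_1 = 1*18 + 1 = 19, q_1 = 1*1 + 0 = 1.
  i=2: a_2=5, p_2 = 5*19 + 18 = 113, q_2 = 5*1 + 1 = 6.
  i=3: a_3=3, p_3 = 3*113 + 19 = 358, q_3 = 3*6 + 1 = 19.
  i=4: a_4=3, p_4 = 3*358 + 113 = 1187, q_4 = 3*19 + 6 = 63.
  i=5: a_5=1, p_5 = 1*1187 + 358 = 1545, q_5 = 1*63 + 19 = 82.
  i=6: a_6=6, p_6 = 6*1545 + 1187 = 10457, q_6 = 6*82 + 63 = 555.
  i=7: a_7=1, p_7 = 1*10457 + 1545 = 12002, q_7 = 1*555 + 82 = 637.
  i=8: a_8=3, p_8 = 3*12002 + 10457 = 46463, q_8 = 3*637 + 555 = 2466.
  i=9: a_9=3, p_9 = 3*46463 + 12002 = 151391, q_9 = 3*2466 + 637 = 8035.
  i=10: a_10=5, p_10 = 5*151391 + 46463 = 803418, q_10 = 5*8035 + 2466 = 42641.
  i=11: a_11=1, p_11 = 1*803418 + 151391 = 954809, q_11 = 1*42641 + 8035 = 50676.
Check: 954809^2 - 355*50676^2 = 911660226481 - 911660226480 = 1, so (x, y) = (954809, 50676) solves the equation, and by the theorem it is the least positive solution.

(x, y) = (954809, 50676)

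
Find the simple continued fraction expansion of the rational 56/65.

Run the Euclidean algorithm on 56 and 65; the successive quotients are the partial quotients a_0, a_1, ... (each step inverts the fractional part left over by the previous one):
  56 = 0*65 + 56, so a_0 = 0.
  65 = 1*56 + 9, so a_1 = 1.
  56 = 6*9 + 2, so a_2 = 6.
  9 = 4*2 + 1, so a_3 = 4.
  2 = 2*1 + 0, so a_4 = 2.
The remainder reaches 0 after 5 divisions, so the expansion has 5 partial quotients, read off in order.

[0; 1, 6, 4, 2]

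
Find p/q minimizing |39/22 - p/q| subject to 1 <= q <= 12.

16/9

Expand x = 39/22 as a continued fraction with the Euclidean algorithm:
  39 = 1*22 + 17, so a_0 = 1.
  22 = 1*17 + 5, so a_1 = 1.
  17 = 3*5 + 2, so a_2 = 3.
  5 = 2*2 + 1, so a_3 = 2.
  2 = 2*1 + 0, so a_4 = 2.
so x = [1; 1, 3, 2, 2].
Convergents (p_i = a_i*p_{i-1} + p_{i-2}, q_i = a_i*q_{i-1} + q_{i-2} with p_{-2}=0, p_{-1}=1, q_{-2}=1, q_{-1}=0), until the denominator exceeds 12:
  i=0: a_0=1, p_0 = 1*1 + 0 = 1, q_0 = 1*0 + 1 = 1.
  i=1: a_1=1, p_1 = 1*1 + 1 = 2, q_1 = 1*1 + 0 = 1.
  i=2: a_2=3, p_2 = 3*2 + 1 = 7, q_2 = 3*1 + 1 = 4.
  i=3: a_3=2, p_3 = 2*7 + 2 = 16, q_3 = 2*4 + 1 = 9.
  i=4: a_4=2, p_4 = 2*16 + 7 = 39, q_4 = 2*9 + 4 = 22.
q_4 = 22 > 12, so the last convergent with denominator <= 12 is p_3/q_3 = 16/9.
The closest fraction with denominator <= 12 is either p_3/q_3 or the intermediate fraction (k*p_3 + p_2)/(k*q_3 + q_2) with the largest k >= 1 whose denominator stays <= 12; these approach x as k grows, and every other convergent or intermediate fraction in range is farther away.
Largest k: floor((12 - q_2)/q_3) = floor((12 - 4)/9) = 0.
Since k = 0, no intermediate fraction beyond p_3/q_3 has denominator <= 12, so the convergent 16/9 is the closest (its error is |39*9 - 16*22|/(22*9) = 1/198).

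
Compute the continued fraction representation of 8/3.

[2; 1, 2]

Run the Euclidean algorithm on 8 and 3; the successive quotients are the partial quotients a_0, a_1, ... (each step inverts the fractional part left over by the previous one):
  8 = 2*3 + 2, so a_0 = 2.
  3 = 1*2 + 1, so a_1 = 1.
  2 = 2*1 + 0, so a_2 = 2.
The remainder reaches 0 after 3 divisions, so the expansion has 3 partial quotients, read off in order.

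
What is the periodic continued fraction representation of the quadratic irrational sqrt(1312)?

Write x_i = (sqrt(1312) + m_i)/d_i with (m_0, d_0) = (0, 1). a_0 = floor(sqrt(1312)) = 36, since 36^2 = 1296 <= 1312 < 1369 = 37^2.
Iterate m_{i+1} = d_i*a_i - m_i, d_{i+1} = (1312 - m_{i+1}^2)/d_i, a_{i+1} = floor((a_0 + m_{i+1})/d_{i+1}):
  m_1 = 1*36 - 0 = 36, d_1 = (1312 - 36^2)/1 = 16/1 = 16, a_1 = floor((36 + 36)/16) = 4.
  m_2 = 16*4 - 36 = 28, d_2 = (1312 - 28^2)/16 = 528/16 = 33, a_2 = floor((36 + 28)/33) = 1.
  m_3 = 33*1 - 28 = 5, d_3 = (1312 - 5^2)/33 = 1287/33 = 39, a_3 = floor((36 + 5)/39) = 1.
  m_4 = 39*1 - 5 = 34, d_4 = (1312 - 34^2)/39 = 156/39 = 4, a_4 = floor((36 + 34)/4) = 17.
  m_5 = 4*17 - 34 = 34, d_5 = (1312 - 34^2)/4 = 156/4 = 39, a_5 = floor((36 + 34)/39) = 1.
  m_6 = 39*1 - 34 = 5, d_6 = (1312 - 5^2)/39 = 1287/39 = 33, a_6 = floor((36 + 5)/33) = 1.
  m_7 = 33*1 - 5 = 28, d_7 = (1312 - 28^2)/33 = 528/33 = 16, a_7 = floor((36 + 28)/16) = 4.
  m_8 = 16*4 - 28 = 36, d_8 = (1312 - 36^2)/16 = 16/16 = 1, a_8 = floor((36 + 36)/1) = 72.
  m_9 = 1*72 - 36 = 36, d_9 = (1312 - 36^2)/1 = 16/1 = 16: (m_9, d_9) = (m_1, d_1) = (36, 16), so from here the quotients repeat a_1, ..., a_8; the period length is 8.
Hence the expansion of sqrt(1312) is a_0 = 36 followed by the repeating block 4, 1, 1, 17, 1, 1, 4, 72 (period 8).

[36; (4, 1, 1, 17, 1, 1, 4, 72)]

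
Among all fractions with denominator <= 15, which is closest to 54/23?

Expand x = 54/23 as a continued fraction with the Euclidean algorithm:
  54 = 2*23 + 8, so a_0 = 2.
  23 = 2*8 + 7, so a_1 = 2.
  8 = 1*7 + 1, so a_2 = 1.
  7 = 7*1 + 0, so a_3 = 7.
so x = [2; 2, 1, 7].
Convergents (p_i = a_i*p_{i-1} + p_{i-2}, q_i = a_i*q_{i-1} + q_{i-2} with p_{-2}=0, p_{-1}=1, q_{-2}=1, q_{-1}=0), until the denominator exceeds 15:
  i=0: a_0=2, p_0 = 2*1 + 0 = 2, q_0 = 2*0 + 1 = 1.
  i=1: a_1=2, p_1 = 2*2 + 1 = 5, q_1 = 2*1 + 0 = 2.
  i=2: a_2=1, p_2 = 1*5 + 2 = 7, q_2 = 1*2 + 1 = 3.
  i=3: a_3=7, p_3 = 7*7 + 5 = 54, q_3 = 7*3 + 2 = 23.
q_3 = 23 > 15, so the last convergent with denominator <= 15 is p_2/q_2 = 7/3.
The closest fraction with denominator <= 15 is either p_2/q_2 or the intermediate fraction (k*p_2 + p_1)/(k*q_2 + q_1) with the largest k >= 1 whose denominator stays <= 15; these approach x as k grows, and every other convergent or intermediate fraction in range is farther away.
Largest k: floor((15 - q_1)/q_2) = floor((15 - 2)/3) = 4.
That gives (4*7 + 5)/(4*3 + 2) = 33/14.
Compare the errors: |x - 7/3| = |54*3 - 7*23|/(23*3) = 1/69, and |x - 33/14| = |54*14 - 33*23|/(23*14) = 3/322.
Cross-multiplying, 3*69 = 207 < 322 = 1*322, so 3/322 is smaller: the intermediate fraction 33/14 is closer to x than 7/3.

33/14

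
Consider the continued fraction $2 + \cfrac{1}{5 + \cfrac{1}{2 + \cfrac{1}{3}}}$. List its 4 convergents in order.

2/1, 11/5, 24/11, 83/38

Using the convergent recurrence p_i = a_i*p_{i-1} + p_{i-2}, q_i = a_i*q_{i-1} + q_{i-2} with p_{-2}=0, p_{-1}=1, q_{-2}=1, q_{-1}=0:
  i=0: a_0=2, p_0 = 2*1 + 0 = 2, q_0 = 2*0 + 1 = 1.
  i=1: a_1=5, p_1 = 5*2 + 1 = 11, q_1 = 5*1 + 0 = 5.
  i=2: a_2=2, p_2 = 2*11 + 2 = 24, q_2 = 2*5 + 1 = 11.
  i=3: a_3=3, p_3 = 3*24 + 11 = 83, q_3 = 3*11 + 5 = 38.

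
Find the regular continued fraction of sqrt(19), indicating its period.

[4; (2, 1, 3, 1, 2, 8)]

Write x_i = (sqrt(19) + m_i)/d_i with (m_0, d_0) = (0, 1). a_0 = floor(sqrt(19)) = 4, since 4^2 = 16 <= 19 < 25 = 5^2.
Iterate m_{i+1} = d_i*a_i - m_i, d_{i+1} = (19 - m_{i+1}^2)/d_i, a_{i+1} = floor((a_0 + m_{i+1})/d_{i+1}):
  m_1 = 1*4 - 0 = 4, d_1 = (19 - 4^2)/1 = 3/1 = 3, a_1 = floor((4 + 4)/3) = 2.
  m_2 = 3*2 - 4 = 2, d_2 = (19 - 2^2)/3 = 15/3 = 5, a_2 = floor((4 + 2)/5) = 1.
  m_3 = 5*1 - 2 = 3, d_3 = (19 - 3^2)/5 = 10/5 = 2, a_3 = floor((4 + 3)/2) = 3.
  m_4 = 2*3 - 3 = 3, d_4 = (19 - 3^2)/2 = 10/2 = 5, a_4 = floor((4 + 3)/5) = 1.
  m_5 = 5*1 - 3 = 2, d_5 = (19 - 2^2)/5 = 15/5 = 3, a_5 = floor((4 + 2)/3) = 2.
  m_6 = 3*2 - 2 = 4, d_6 = (19 - 4^2)/3 = 3/3 = 1, a_6 = floor((4 + 4)/1) = 8.
  m_7 = 1*8 - 4 = 4, d_7 = (19 - 4^2)/1 = 3/1 = 3: (m_7, d_7) = (m_1, d_1) = (4, 3), so from here the quotients repeat a_1, ..., a_6; the period length is 6.
Hence the expansion of sqrt(19) is a_0 = 4 followed by the repeating block 2, 1, 3, 1, 2, 8 (period 6).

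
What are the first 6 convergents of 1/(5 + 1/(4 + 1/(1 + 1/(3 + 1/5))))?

0/1, 1/5, 4/21, 5/26, 19/99, 100/521

Using the convergent recurrence p_i = a_i*p_{i-1} + p_{i-2}, q_i = a_i*q_{i-1} + q_{i-2} with p_{-2}=0, p_{-1}=1, q_{-2}=1, q_{-1}=0:
  i=0: a_0=0, p_0 = 0*1 + 0 = 0, q_0 = 0*0 + 1 = 1.
  i=1: a_1=5, p_1 = 5*0 + 1 = 1, q_1 = 5*1 + 0 = 5.
  i=2: a_2=4, p_2 = 4*1 + 0 = 4, q_2 = 4*5 + 1 = 21.
  i=3: a_3=1, p_3 = 1*4 + 1 = 5, q_3 = 1*21 + 5 = 26.
  i=4: a_4=3, p_4 = 3*5 + 4 = 19, q_4 = 3*26 + 21 = 99.
  i=5: a_5=5, p_5 = 5*19 + 5 = 100, q_5 = 5*99 + 26 = 521.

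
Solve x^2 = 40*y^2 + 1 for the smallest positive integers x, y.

First expand sqrt(40) as a continued fraction. With x_i = (sqrt(40) + m_i)/d_i and (m_0, d_0) = (0, 1): a_0 = floor(sqrt(40)) = 6, since 6^2 = 36 <= 40 < 49 = 7^2.
Iterate m_{i+1} = d_i*a_i - m_i, d_{i+1} = (40 - m_{i+1}^2)/d_i, a_{i+1} = floor((a_0 + m_{i+1})/d_{i+1}):
  m_1 = 1*6 - 0 = 6, d_1 = (40 - 6^2)/1 = 4/1 = 4, a_1 = floor((6 + 6)/4) = 3.
  m_2 = 4*3 - 6 = 6, d_2 = (40 - 6^2)/4 = 4/4 = 1, a_2 = floor((6 + 6)/1) = 12.
  m_3 = 1*12 - 6 = 6, d_3 = (40 - 6^2)/1 = 4/1 = 4: (m_3, d_3) = (m_1, d_1) = (6, 4), so from here the quotients repeat a_1, a_2; the period length is 2.
So sqrt(40) = [6; (3, 12)] with period length k = 2.
k is even, so the fundamental solution of x^2 - 40y^2 = 1 is (p_{k-1}, q_{k-1}) = (p_1, q_1); compute convergents through index 1.
Convergents (p_i = a_i*p_{i-1} + p_{i-2}, q_i = a_i*q_{i-1} + q_{i-2} with p_{-2}=0, p_{-1}=1, q_{-2}=1, q_{-1}=0):
  i=0: a_0=6, p_0 = 6*1 + 0 = 6, q_0 = 6*0 + 1 = 1.
  i=1: a_1=3, p_1 = 3*6 + 1 = 19, q_1 = 3*1 + 0 = 3.
Check: 19^2 - 40*3^2 = 361 - 360 = 1, so (x, y) = (19, 3) solves the equation, and by the theorem it is the least positive solution.

(x, y) = (19, 3)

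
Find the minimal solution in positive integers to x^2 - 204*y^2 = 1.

First expand sqrt(204) as a continued fraction. With x_i = (sqrt(204) + m_i)/d_i and (m_0, d_0) = (0, 1): a_0 = floor(sqrt(204)) = 14, since 14^2 = 196 <= 204 < 225 = 15^2.
Iterate m_{i+1} = d_i*a_i - m_i, d_{i+1} = (204 - m_{i+1}^2)/d_i, a_{i+1} = floor((a_0 + m_{i+1})/d_{i+1}):
  m_1 = 1*14 - 0 = 14, d_1 = (204 - 14^2)/1 = 8/1 = 8, a_1 = floor((14 + 14)/8) = 3.
  m_2 = 8*3 - 14 = 10, d_2 = (204 - 10^2)/8 = 104/8 = 13, a_2 = floor((14 + 10)/13) = 1.
  m_3 = 13*1 - 10 = 3, d_3 = (204 - 3^2)/13 = 195/13 = 15, a_3 = floor((14 + 3)/15) = 1.
  m_4 = 15*1 - 3 = 12, d_4 = (204 - 12^2)/15 = 60/15 = 4, a_4 = floor((14 + 12)/4) = 6.
  m_5 = 4*6 - 12 = 12, d_5 = (204 - 12^2)/4 = 60/4 = 15, a_5 = floor((14 + 12)/15) = 1.
  m_6 = 15*1 - 12 = 3, d_6 = (204 - 3^2)/15 = 195/15 = 13, a_6 = floor((14 + 3)/13) = 1.
  m_7 = 13*1 - 3 = 10, d_7 = (204 - 10^2)/13 = 104/13 = 8, a_7 = floor((14 + 10)/8) = 3.
  m_8 = 8*3 - 10 = 14, d_8 = (204 - 14^2)/8 = 8/8 = 1, a_8 = floor((14 + 14)/1) = 28.
  m_9 = 1*28 - 14 = 14, d_9 = (204 - 14^2)/1 = 8/1 = 8: (m_9, d_9) = (m_1, d_1) = (14, 8), so from here the quotients repeat a_1, ..., a_8; the period length is 8.
So sqrt(204) = [14; (3, 1, 1, 6, 1, 1, 3, 28)] with period length k = 8.
k is even, so the fundamental solution of x^2 - 204y^2 = 1 is (p_{k-1}, q_{k-1}) = (p_7, q_7); compute convergents through index 7.
Convergents (p_i = a_i*p_{i-1} + p_{i-2}, q_i = a_i*q_{i-1} + q_{i-2} with p_{-2}=0, p_{-1}=1, q_{-2}=1, q_{-1}=0):
  i=0: a_0=14, p_0 = 14*1 + 0 = 14, q_0 = 14*0 + 1 = 1.
  i=1: a_1=3, p_1 = 3*14 + 1 = 43, q_1 = 3*1 + 0 = 3.
  i=2: a_2=1, p_2 = 1*43 + 14 = 57, q_2 = 1*3 + 1 = 4.
  i=3: a_3=1, p_3 = 1*57 + 43 = 100, q_3 = 1*4 + 3 = 7.
  i=4: a_4=6, p_4 = 6*100 + 57 = 657, q_4 = 6*7 + 4 = 46.
  i=5: a_5=1, p_5 = 1*657 + 100 = 757, q_5 = 1*46 + 7 = 53.
  i=6: a_6=1, p_6 = 1*757 + 657 = 1414, q_6 = 1*53 + 46 = 99.
  i=7: a_7=3, p_7 = 3*1414 + 757 = 4999, q_7 = 3*99 + 53 = 350.
Check: 4999^2 - 204*350^2 = 24990001 - 24990000 = 1, so (x, y) = (4999, 350) solves the equation, and by the theorem it is the least positive solution.

(x, y) = (4999, 350)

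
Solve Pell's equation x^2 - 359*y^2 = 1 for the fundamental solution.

(x, y) = (360, 19)

First expand sqrt(359) as a continued fraction. With x_i = (sqrt(359) + m_i)/d_i and (m_0, d_0) = (0, 1): a_0 = floor(sqrt(359)) = 18, since 18^2 = 324 <= 359 < 361 = 19^2.
Iterate m_{i+1} = d_i*a_i - m_i, d_{i+1} = (359 - m_{i+1}^2)/d_i, a_{i+1} = floor((a_0 + m_{i+1})/d_{i+1}):
  m_1 = 1*18 - 0 = 18, d_1 = (359 - 18^2)/1 = 35/1 = 35, a_1 = floor((18 + 18)/35) = 1.
  m_2 = 35*1 - 18 = 17, d_2 = (359 - 17^2)/35 = 70/35 = 2, a_2 = floor((18 + 17)/2) = 17.
  m_3 = 2*17 - 17 = 17, d_3 = (359 - 17^2)/2 = 70/2 = 35, a_3 = floor((18 + 17)/35) = 1.
  m_4 = 35*1 - 17 = 18, d_4 = (359 - 18^2)/35 = 35/35 = 1, a_4 = floor((18 + 18)/1) = 36.
  m_5 = 1*36 - 18 = 18, d_5 = (359 - 18^2)/1 = 35/1 = 35: (m_5, d_5) = (m_1, d_1) = (18, 35), so from here the quotients repeat a_1, ..., a_4; the period length is 4.
So sqrt(359) = [18; (1, 17, 1, 36)] with period length k = 4.
k is even, so the fundamental solution of x^2 - 359y^2 = 1 is (p_{k-1}, q_{k-1}) = (p_3, q_3); compute convergents through index 3.
Convergents (p_i = a_i*p_{i-1} + p_{i-2}, q_i = a_i*q_{i-1} + q_{i-2} with p_{-2}=0, p_{-1}=1, q_{-2}=1, q_{-1}=0):
  i=0: a_0=18, p_0 = 18*1 + 0 = 18, q_0 = 18*0 + 1 = 1.
  i=1: a_1=1, p_1 = 1*18 + 1 = 19, q_1 = 1*1 + 0 = 1.
  i=2: a_2=17, p_2 = 17*19 + 18 = 341, q_2 = 17*1 + 1 = 18.
  i=3: a_3=1, p_3 = 1*341 + 19 = 360, q_3 = 1*18 + 1 = 19.
Check: 360^2 - 359*19^2 = 129600 - 129599 = 1, so (x, y) = (360, 19) solves the equation, and by the theorem it is the least positive solution.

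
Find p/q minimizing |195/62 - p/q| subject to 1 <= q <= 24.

22/7

Expand x = 195/62 as a continued fraction with the Euclidean algorithm:
  195 = 3*62 + 9, so a_0 = 3.
  62 = 6*9 + 8, so a_1 = 6.
  9 = 1*8 + 1, so a_2 = 1.
  8 = 8*1 + 0, so a_3 = 8.
so x = [3; 6, 1, 8].
Convergents (p_i = a_i*p_{i-1} + p_{i-2}, q_i = a_i*q_{i-1} + q_{i-2} with p_{-2}=0, p_{-1}=1, q_{-2}=1, q_{-1}=0), until the denominator exceeds 24:
  i=0: a_0=3, p_0 = 3*1 + 0 = 3, q_0 = 3*0 + 1 = 1.
  i=1: a_1=6, p_1 = 6*3 + 1 = 19, q_1 = 6*1 + 0 = 6.
  i=2: a_2=1, p_2 = 1*19 + 3 = 22, q_2 = 1*6 + 1 = 7.
  i=3: a_3=8, p_3 = 8*22 + 19 = 195, q_3 = 8*7 + 6 = 62.
q_3 = 62 > 24, so the last convergent with denominator <= 24 is p_2/q_2 = 22/7.
The closest fraction with denominator <= 24 is either p_2/q_2 or the intermediate fraction (k*p_2 + p_1)/(k*q_2 + q_1) with the largest k >= 1 whose denominator stays <= 24; these approach x as k grows, and every other convergent or intermediate fraction in range is farther away.
Largest k: floor((24 - q_1)/q_2) = floor((24 - 6)/7) = 2.
That gives (2*22 + 19)/(2*7 + 6) = 63/20.
Compare the errors: |x - 22/7| = |195*7 - 22*62|/(62*7) = 1/434, and |x - 63/20| = |195*20 - 63*62|/(62*20) = 6/1240.
Cross-multiplying, 1*1240 = 1240 < 2604 = 6*434, so 1/434 is smaller: the convergent 22/7 is closer to x than 63/20.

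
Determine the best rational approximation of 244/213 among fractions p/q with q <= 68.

63/55

Expand x = 244/213 as a continued fraction with the Euclidean algorithm:
  244 = 1*213 + 31, so a_0 = 1.
  213 = 6*31 + 27, so a_1 = 6.
  31 = 1*27 + 4, so a_2 = 1.
  27 = 6*4 + 3, so a_3 = 6.
  4 = 1*3 + 1, so a_4 = 1.
  3 = 3*1 + 0, so a_5 = 3.
so x = [1; 6, 1, 6, 1, 3].
Convergents (p_i = a_i*p_{i-1} + p_{i-2}, q_i = a_i*q_{i-1} + q_{i-2} with p_{-2}=0, p_{-1}=1, q_{-2}=1, q_{-1}=0), until the denominator exceeds 68:
  i=0: a_0=1, p_0 = 1*1 + 0 = 1, q_0 = 1*0 + 1 = 1.
  i=1: a_1=6, p_1 = 6*1 + 1 = 7, q_1 = 6*1 + 0 = 6.
  i=2: a_2=1, p_2 = 1*7 + 1 = 8, q_2 = 1*6 + 1 = 7.
  i=3: a_3=6, p_3 = 6*8 + 7 = 55, q_3 = 6*7 + 6 = 48.
  i=4: a_4=1, p_4 = 1*55 + 8 = 63, q_4 = 1*48 + 7 = 55.
  i=5: a_5=3, p_5 = 3*63 + 55 = 244, q_5 = 3*55 + 48 = 213.
q_5 = 213 > 68, so the last convergent with denominator <= 68 is p_4/q_4 = 63/55.
The closest fraction with denominator <= 68 is either p_4/q_4 or the intermediate fraction (k*p_4 + p_3)/(k*q_4 + q_3) with the largest k >= 1 whose denominator stays <= 68; these approach x as k grows, and every other convergent or intermediate fraction in range is farther away.
Largest k: floor((68 - q_3)/q_4) = floor((68 - 48)/55) = 0.
Since k = 0, no intermediate fraction beyond p_4/q_4 has denominator <= 68, so the convergent 63/55 is the closest (its error is |244*55 - 63*213|/(213*55) = 1/11715).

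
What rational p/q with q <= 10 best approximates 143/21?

Expand x = 143/21 as a continued fraction with the Euclidean algorithm:
  143 = 6*21 + 17, so a_0 = 6.
  21 = 1*17 + 4, so a_1 = 1.
  17 = 4*4 + 1, so a_2 = 4.
  4 = 4*1 + 0, so a_3 = 4.
so x = [6; 1, 4, 4].
Convergents (p_i = a_i*p_{i-1} + p_{i-2}, q_i = a_i*q_{i-1} + q_{i-2} with p_{-2}=0, p_{-1}=1, q_{-2}=1, q_{-1}=0), until the denominator exceeds 10:
  i=0: a_0=6, p_0 = 6*1 + 0 = 6, q_0 = 6*0 + 1 = 1.
  i=1: a_1=1, p_1 = 1*6 + 1 = 7, q_1 = 1*1 + 0 = 1.
  i=2: a_2=4, p_2 = 4*7 + 6 = 34, q_2 = 4*1 + 1 = 5.
  i=3: a_3=4, p_3 = 4*34 + 7 = 143, q_3 = 4*5 + 1 = 21.
q_3 = 21 > 10, so the last convergent with denominator <= 10 is p_2/q_2 = 34/5.
The closest fraction with denominator <= 10 is either p_2/q_2 or the intermediate fraction (k*p_2 + p_1)/(k*q_2 + q_1) with the largest k >= 1 whose denominator stays <= 10; these approach x as k grows, and every other convergent or intermediate fraction in range is farther away.
Largest k: floor((10 - q_1)/q_2) = floor((10 - 1)/5) = 1.
That gives (1*34 + 7)/(1*5 + 1) = 41/6.
Compare the errors: |x - 34/5| = |143*5 - 34*21|/(21*5) = 1/105, and |x - 41/6| = |143*6 - 41*21|/(21*6) = 3/126.
Cross-multiplying, 1*126 = 126 < 315 = 3*105, so 1/105 is smaller: the convergent 34/5 is closer to x than 41/6.

34/5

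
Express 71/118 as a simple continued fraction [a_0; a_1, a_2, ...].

[0; 1, 1, 1, 1, 23]

Run the Euclidean algorithm on 71 and 118; the successive quotients are the partial quotients a_0, a_1, ... (each step inverts the fractional part left over by the previous one):
  71 = 0*118 + 71, so a_0 = 0.
  118 = 1*71 + 47, so a_1 = 1.
  71 = 1*47 + 24, so a_2 = 1.
  47 = 1*24 + 23, so a_3 = 1.
  24 = 1*23 + 1, so a_4 = 1.
  23 = 23*1 + 0, so a_5 = 23.
The remainder reaches 0 after 6 divisions, so the expansion has 6 partial quotients, read off in order.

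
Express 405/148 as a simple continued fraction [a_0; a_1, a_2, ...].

Run the Euclidean algorithm on 405 and 148; the successive quotients are the partial quotients a_0, a_1, ... (each step inverts the fractional part left over by the previous one):
  405 = 2*148 + 109, so a_0 = 2.
  148 = 1*109 + 39, so a_1 = 1.
  109 = 2*39 + 31, so a_2 = 2.
  39 = 1*31 + 8, so a_3 = 1.
  31 = 3*8 + 7, so a_4 = 3.
  8 = 1*7 + 1, so a_5 = 1.
  7 = 7*1 + 0, so a_6 = 7.
The remainder reaches 0 after 7 divisions, so the expansion has 7 partial quotients, read off in order.

[2; 1, 2, 1, 3, 1, 7]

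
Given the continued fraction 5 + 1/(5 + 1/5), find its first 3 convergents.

5/1, 26/5, 135/26

Using the convergent recurrence p_i = a_i*p_{i-1} + p_{i-2}, q_i = a_i*q_{i-1} + q_{i-2} with p_{-2}=0, p_{-1}=1, q_{-2}=1, q_{-1}=0:
  i=0: a_0=5, p_0 = 5*1 + 0 = 5, q_0 = 5*0 + 1 = 1.
  i=1: a_1=5, p_1 = 5*5 + 1 = 26, q_1 = 5*1 + 0 = 5.
  i=2: a_2=5, p_2 = 5*26 + 5 = 135, q_2 = 5*5 + 1 = 26.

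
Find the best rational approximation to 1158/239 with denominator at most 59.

Expand x = 1158/239 as a continued fraction with the Euclidean algorithm:
  1158 = 4*239 + 202, so a_0 = 4.
  239 = 1*202 + 37, so a_1 = 1.
  202 = 5*37 + 17, so a_2 = 5.
  37 = 2*17 + 3, so a_3 = 2.
  17 = 5*3 + 2, so a_4 = 5.
  3 = 1*2 + 1, so a_5 = 1.
  2 = 2*1 + 0, so a_6 = 2.
so x = [4; 1, 5, 2, 5, 1, 2].
Convergents (p_i = a_i*p_{i-1} + p_{i-2}, q_i = a_i*q_{i-1} + q_{i-2} with p_{-2}=0, p_{-1}=1, q_{-2}=1, q_{-1}=0), until the denominator exceeds 59:
  i=0: a_0=4, p_0 = 4*1 + 0 = 4, q_0 = 4*0 + 1 = 1.
  i=1: a_1=1, p_1 = 1*4 + 1 = 5, q_1 = 1*1 + 0 = 1.
  i=2: a_2=5, p_2 = 5*5 + 4 = 29, q_2 = 5*1 + 1 = 6.
  i=3: a_3=2, p_3 = 2*29 + 5 = 63, q_3 = 2*6 + 1 = 13.
  i=4: a_4=5, p_4 = 5*63 + 29 = 344, q_4 = 5*13 + 6 = 71.
q_4 = 71 > 59, so the last convergent with denominator <= 59 is p_3/q_3 = 63/13.
The closest fraction with denominator <= 59 is either p_3/q_3 or the intermediate fraction (k*p_3 + p_2)/(k*q_3 + q_2) with the largest k >= 1 whose denominator stays <= 59; these approach x as k grows, and every other convergent or intermediate fraction in range is farther away.
Largest k: floor((59 - q_2)/q_3) = floor((59 - 6)/13) = 4.
That gives (4*63 + 29)/(4*13 + 6) = 281/58.
Compare the errors: |x - 63/13| = |1158*13 - 63*239|/(239*13) = 3/3107, and |x - 281/58| = |1158*58 - 281*239|/(239*58) = 5/13862.
Cross-multiplying, 5*3107 = 15535 < 41586 = 3*13862, so 5/13862 is smaller: the intermediate fraction 281/58 is closer to x than 63/13.

281/58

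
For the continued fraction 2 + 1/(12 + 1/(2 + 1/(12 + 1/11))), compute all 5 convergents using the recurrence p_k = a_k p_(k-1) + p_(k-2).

2/1, 25/12, 52/25, 649/312, 7191/3457

Using the convergent recurrence p_i = a_i*p_{i-1} + p_{i-2}, q_i = a_i*q_{i-1} + q_{i-2} with p_{-2}=0, p_{-1}=1, q_{-2}=1, q_{-1}=0:
  i=0: a_0=2, p_0 = 2*1 + 0 = 2, q_0 = 2*0 + 1 = 1.
  i=1: a_1=12, p_1 = 12*2 + 1 = 25, q_1 = 12*1 + 0 = 12.
  i=2: a_2=2, p_2 = 2*25 + 2 = 52, q_2 = 2*12 + 1 = 25.
  i=3: a_3=12, p_3 = 12*52 + 25 = 649, q_3 = 12*25 + 12 = 312.
  i=4: a_4=11, p_4 = 11*649 + 52 = 7191, q_4 = 11*312 + 25 = 3457.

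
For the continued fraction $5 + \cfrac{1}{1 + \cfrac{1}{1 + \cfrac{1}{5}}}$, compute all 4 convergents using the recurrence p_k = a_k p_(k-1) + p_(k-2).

5/1, 6/1, 11/2, 61/11

Using the convergent recurrence p_i = a_i*p_{i-1} + p_{i-2}, q_i = a_i*q_{i-1} + q_{i-2} with p_{-2}=0, p_{-1}=1, q_{-2}=1, q_{-1}=0:
  i=0: a_0=5, p_0 = 5*1 + 0 = 5, q_0 = 5*0 + 1 = 1.
  i=1: a_1=1, p_1 = 1*5 + 1 = 6, q_1 = 1*1 + 0 = 1.
  i=2: a_2=1, p_2 = 1*6 + 5 = 11, q_2 = 1*1 + 1 = 2.
  i=3: a_3=5, p_3 = 5*11 + 6 = 61, q_3 = 5*2 + 1 = 11.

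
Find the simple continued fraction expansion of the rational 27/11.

[2; 2, 5]

Run the Euclidean algorithm on 27 and 11; the successive quotients are the partial quotients a_0, a_1, ... (each step inverts the fractional part left over by the previous one):
  27 = 2*11 + 5, so a_0 = 2.
  11 = 2*5 + 1, so a_1 = 2.
  5 = 5*1 + 0, so a_2 = 5.
The remainder reaches 0 after 3 divisions, so the expansion has 3 partial quotients, read off in order.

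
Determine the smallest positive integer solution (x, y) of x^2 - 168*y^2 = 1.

(x, y) = (13, 1)

First expand sqrt(168) as a continued fraction. With x_i = (sqrt(168) + m_i)/d_i and (m_0, d_0) = (0, 1): a_0 = floor(sqrt(168)) = 12, since 12^2 = 144 <= 168 < 169 = 13^2.
Iterate m_{i+1} = d_i*a_i - m_i, d_{i+1} = (168 - m_{i+1}^2)/d_i, a_{i+1} = floor((a_0 + m_{i+1})/d_{i+1}):
  m_1 = 1*12 - 0 = 12, d_1 = (168 - 12^2)/1 = 24/1 = 24, a_1 = floor((12 + 12)/24) = 1.
  m_2 = 24*1 - 12 = 12, d_2 = (168 - 12^2)/24 = 24/24 = 1, a_2 = floor((12 + 12)/1) = 24.
  m_3 = 1*24 - 12 = 12, d_3 = (168 - 12^2)/1 = 24/1 = 24: (m_3, d_3) = (m_1, d_1) = (12, 24), so from here the quotients repeat a_1, a_2; the period length is 2.
So sqrt(168) = [12; (1, 24)] with period length k = 2.
k is even, so the fundamental solution of x^2 - 168y^2 = 1 is (p_{k-1}, q_{k-1}) = (p_1, q_1); compute convergents through index 1.
Convergents (p_i = a_i*p_{i-1} + p_{i-2}, q_i = a_i*q_{i-1} + q_{i-2} with p_{-2}=0, p_{-1}=1, q_{-2}=1, q_{-1}=0):
  i=0: a_0=12, p_0 = 12*1 + 0 = 12, q_0 = 12*0 + 1 = 1.
  i=1: a_1=1, p_1 = 1*12 + 1 = 13, q_1 = 1*1 + 0 = 1.
Check: 13^2 - 168*1^2 = 169 - 168 = 1, so (x, y) = (13, 1) solves the equation, and by the theorem it is the least positive solution.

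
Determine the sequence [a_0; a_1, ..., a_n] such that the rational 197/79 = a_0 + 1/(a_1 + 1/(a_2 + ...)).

Run the Euclidean algorithm on 197 and 79; the successive quotients are the partial quotients a_0, a_1, ... (each step inverts the fractional part left over by the previous one):
  197 = 2*79 + 39, so a_0 = 2.
  79 = 2*39 + 1, so a_1 = 2.
  39 = 39*1 + 0, so a_2 = 39.
The remainder reaches 0 after 3 divisions, so the expansion has 3 partial quotients, read off in order.

[2; 2, 39]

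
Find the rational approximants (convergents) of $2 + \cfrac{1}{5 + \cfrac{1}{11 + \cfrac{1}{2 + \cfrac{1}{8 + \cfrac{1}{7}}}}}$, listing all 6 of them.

Using the convergent recurrence p_i = a_i*p_{i-1} + p_{i-2}, q_i = a_i*q_{i-1} + q_{i-2} with p_{-2}=0, p_{-1}=1, q_{-2}=1, q_{-1}=0:
  i=0: a_0=2, p_0 = 2*1 + 0 = 2, q_0 = 2*0 + 1 = 1.
  i=1: a_1=5, p_1 = 5*2 + 1 = 11, q_1 = 5*1 + 0 = 5.
  i=2: a_2=11, p_2 = 11*11 + 2 = 123, q_2 = 11*5 + 1 = 56.
  i=3: a_3=2, p_3 = 2*123 + 11 = 257, q_3 = 2*56 + 5 = 117.
  i=4: a_4=8, p_4 = 8*257 + 123 = 2179, q_4 = 8*117 + 56 = 992.
  i=5: a_5=7, p_5 = 7*2179 + 257 = 15510, q_5 = 7*992 + 117 = 7061.

2/1, 11/5, 123/56, 257/117, 2179/992, 15510/7061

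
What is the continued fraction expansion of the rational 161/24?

[6; 1, 2, 2, 3]

Run the Euclidean algorithm on 161 and 24; the successive quotients are the partial quotients a_0, a_1, ... (each step inverts the fractional part left over by the previous one):
  161 = 6*24 + 17, so a_0 = 6.
  24 = 1*17 + 7, so a_1 = 1.
  17 = 2*7 + 3, so a_2 = 2.
  7 = 2*3 + 1, so a_3 = 2.
  3 = 3*1 + 0, so a_4 = 3.
The remainder reaches 0 after 5 divisions, so the expansion has 5 partial quotients, read off in order.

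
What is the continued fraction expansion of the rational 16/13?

Run the Euclidean algorithm on 16 and 13; the successive quotients are the partial quotients a_0, a_1, ... (each step inverts the fractional part left over by the previous one):
  16 = 1*13 + 3, so a_0 = 1.
  13 = 4*3 + 1, so a_1 = 4.
  3 = 3*1 + 0, so a_2 = 3.
The remainder reaches 0 after 3 divisions, so the expansion has 3 partial quotients, read off in order.

[1; 4, 3]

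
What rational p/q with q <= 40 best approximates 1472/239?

Expand x = 1472/239 as a continued fraction with the Euclidean algorithm:
  1472 = 6*239 + 38, so a_0 = 6.
  239 = 6*38 + 11, so a_1 = 6.
  38 = 3*11 + 5, so a_2 = 3.
  11 = 2*5 + 1, so a_3 = 2.
  5 = 5*1 + 0, so a_4 = 5.
so x = [6; 6, 3, 2, 5].
Convergents (p_i = a_i*p_{i-1} + p_{i-2}, q_i = a_i*q_{i-1} + q_{i-2} with p_{-2}=0, p_{-1}=1, q_{-2}=1, q_{-1}=0), until the denominator exceeds 40:
  i=0: a_0=6, p_0 = 6*1 + 0 = 6, q_0 = 6*0 + 1 = 1.
  i=1: a_1=6, p_1 = 6*6 + 1 = 37, q_1 = 6*1 + 0 = 6.
  i=2: a_2=3, p_2 = 3*37 + 6 = 117, q_2 = 3*6 + 1 = 19.
  i=3: a_3=2, p_3 = 2*117 + 37 = 271, q_3 = 2*19 + 6 = 44.
q_3 = 44 > 40, so the last convergent with denominator <= 40 is p_2/q_2 = 117/19.
The closest fraction with denominator <= 40 is either p_2/q_2 or the intermediate fraction (k*p_2 + p_1)/(k*q_2 + q_1) with the largest k >= 1 whose denominator stays <= 40; these approach x as k grows, and every other convergent or intermediate fraction in range is farther away.
Largest k: floor((40 - q_1)/q_2) = floor((40 - 6)/19) = 1.
That gives (1*117 + 37)/(1*19 + 6) = 154/25.
Compare the errors: |x - 117/19| = |1472*19 - 117*239|/(239*19) = 5/4541, and |x - 154/25| = |1472*25 - 154*239|/(239*25) = 6/5975.
Cross-multiplying, 6*4541 = 27246 < 29875 = 5*5975, so 6/5975 is smaller: the intermediate fraction 154/25 is closer to x than 117/19.

154/25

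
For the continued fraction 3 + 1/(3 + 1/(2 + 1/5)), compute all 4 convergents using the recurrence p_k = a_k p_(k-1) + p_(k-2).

Using the convergent recurrence p_i = a_i*p_{i-1} + p_{i-2}, q_i = a_i*q_{i-1} + q_{i-2} with p_{-2}=0, p_{-1}=1, q_{-2}=1, q_{-1}=0:
  i=0: a_0=3, p_0 = 3*1 + 0 = 3, q_0 = 3*0 + 1 = 1.
  i=1: a_1=3, p_1 = 3*3 + 1 = 10, q_1 = 3*1 + 0 = 3.
  i=2: a_2=2, p_2 = 2*10 + 3 = 23, q_2 = 2*3 + 1 = 7.
  i=3: a_3=5, p_3 = 5*23 + 10 = 125, q_3 = 5*7 + 3 = 38.

3/1, 10/3, 23/7, 125/38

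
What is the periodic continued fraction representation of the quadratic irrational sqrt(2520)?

[50; (5, 100)]

Write x_i = (sqrt(2520) + m_i)/d_i with (m_0, d_0) = (0, 1). a_0 = floor(sqrt(2520)) = 50, since 50^2 = 2500 <= 2520 < 2601 = 51^2.
Iterate m_{i+1} = d_i*a_i - m_i, d_{i+1} = (2520 - m_{i+1}^2)/d_i, a_{i+1} = floor((a_0 + m_{i+1})/d_{i+1}):
  m_1 = 1*50 - 0 = 50, d_1 = (2520 - 50^2)/1 = 20/1 = 20, a_1 = floor((50 + 50)/20) = 5.
  m_2 = 20*5 - 50 = 50, d_2 = (2520 - 50^2)/20 = 20/20 = 1, a_2 = floor((50 + 50)/1) = 100.
  m_3 = 1*100 - 50 = 50, d_3 = (2520 - 50^2)/1 = 20/1 = 20: (m_3, d_3) = (m_1, d_1) = (50, 20), so from here the quotients repeat a_1, a_2; the period length is 2.
Hence the expansion of sqrt(2520) is a_0 = 50 followed by the repeating block 5, 100 (period 2).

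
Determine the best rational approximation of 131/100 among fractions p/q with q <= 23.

Expand x = 131/100 as a continued fraction with the Euclidean algorithm:
  131 = 1*100 + 31, so a_0 = 1.
  100 = 3*31 + 7, so a_1 = 3.
  31 = 4*7 + 3, so a_2 = 4.
  7 = 2*3 + 1, so a_3 = 2.
  3 = 3*1 + 0, so a_4 = 3.
so x = [1; 3, 4, 2, 3].
Convergents (p_i = a_i*p_{i-1} + p_{i-2}, q_i = a_i*q_{i-1} + q_{i-2} with p_{-2}=0, p_{-1}=1, q_{-2}=1, q_{-1}=0), until the denominator exceeds 23:
  i=0: a_0=1, p_0 = 1*1 + 0 = 1, q_0 = 1*0 + 1 = 1.
  i=1: a_1=3, p_1 = 3*1 + 1 = 4, q_1 = 3*1 + 0 = 3.
  i=2: a_2=4, p_2 = 4*4 + 1 = 17, q_2 = 4*3 + 1 = 13.
  i=3: a_3=2, p_3 = 2*17 + 4 = 38, q_3 = 2*13 + 3 = 29.
q_3 = 29 > 23, so the last convergent with denominator <= 23 is p_2/q_2 = 17/13.
The closest fraction with denominator <= 23 is either p_2/q_2 or the intermediate fraction (k*p_2 + p_1)/(k*q_2 + q_1) with the largest k >= 1 whose denominator stays <= 23; these approach x as k grows, and every other convergent or intermediate fraction in range is farther away.
Largest k: floor((23 - q_1)/q_2) = floor((23 - 3)/13) = 1.
That gives (1*17 + 4)/(1*13 + 3) = 21/16.
Compare the errors: |x - 17/13| = |131*13 - 17*100|/(100*13) = 3/1300, and |x - 21/16| = |131*16 - 21*100|/(100*16) = 4/1600.
Cross-multiplying, 3*1600 = 4800 < 5200 = 4*1300, so 3/1300 is smaller: the convergent 17/13 is closer to x than 21/16.

17/13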